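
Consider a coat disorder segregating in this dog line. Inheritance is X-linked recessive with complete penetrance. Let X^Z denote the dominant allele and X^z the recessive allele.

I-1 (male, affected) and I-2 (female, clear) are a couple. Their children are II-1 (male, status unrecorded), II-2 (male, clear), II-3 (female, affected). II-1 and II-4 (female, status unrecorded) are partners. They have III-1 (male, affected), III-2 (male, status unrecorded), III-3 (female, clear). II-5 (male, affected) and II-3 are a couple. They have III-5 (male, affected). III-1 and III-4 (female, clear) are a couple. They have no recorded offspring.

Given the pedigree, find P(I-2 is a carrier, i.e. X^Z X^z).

1

I-2 is clear so carries Z and passed z to II-3 (X^z X^z), so I-2 is X^Z X^z, giving P(X^Z X^z) = 1.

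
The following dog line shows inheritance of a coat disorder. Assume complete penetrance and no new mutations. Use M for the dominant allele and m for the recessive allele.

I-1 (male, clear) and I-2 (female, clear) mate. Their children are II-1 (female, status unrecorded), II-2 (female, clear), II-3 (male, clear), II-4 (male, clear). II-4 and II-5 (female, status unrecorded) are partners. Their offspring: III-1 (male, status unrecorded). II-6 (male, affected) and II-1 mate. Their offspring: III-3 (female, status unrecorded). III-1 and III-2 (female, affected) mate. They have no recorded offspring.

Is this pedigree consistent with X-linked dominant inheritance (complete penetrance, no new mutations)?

A consistent assignment under X-linked dominant exists: I-1 X^m Y, I-2 X^m X^m, II-1 X^m X^m, II-2 X^m X^m, II-3 X^m Y, II-4 X^m Y, II-5 X^M X^M, II-6 X^M Y, III-1 X^M Y, III-2 X^M X^M, III-3 X^M X^m.
In this assignment every recorded phenotype matches its genotype and every non-founder's genotype is obtainable from its parents' genotypes, so the pedigree is consistent.

Yes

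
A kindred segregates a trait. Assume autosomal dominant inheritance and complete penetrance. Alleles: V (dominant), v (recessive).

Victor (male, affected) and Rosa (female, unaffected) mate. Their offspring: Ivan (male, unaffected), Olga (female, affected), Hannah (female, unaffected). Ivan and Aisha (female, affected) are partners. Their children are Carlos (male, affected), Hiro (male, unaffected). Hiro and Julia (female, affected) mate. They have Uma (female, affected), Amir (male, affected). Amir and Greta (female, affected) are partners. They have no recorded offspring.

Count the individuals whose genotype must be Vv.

Obligate heterozygotes: Victor is affected so carries V and passed v to Ivan (vv), so Victor is Vv; Olga is affected so carries V and received v from Rosa (vv), so Olga is Vv; Aisha is affected so carries V and passed v to Hiro (vv), so Aisha is Vv; Carlos is affected so carries V and received v from Ivan (vv), so Carlos is Vv; Uma is affected so carries V and received v from Hiro (vv), so Uma is Vv; Amir is affected so carries V and received v from Hiro (vv), so Amir is Vv.
Every other individual is either homozygous by phenotype or has at least one consistent homozygous assignment, so the count is 6.

6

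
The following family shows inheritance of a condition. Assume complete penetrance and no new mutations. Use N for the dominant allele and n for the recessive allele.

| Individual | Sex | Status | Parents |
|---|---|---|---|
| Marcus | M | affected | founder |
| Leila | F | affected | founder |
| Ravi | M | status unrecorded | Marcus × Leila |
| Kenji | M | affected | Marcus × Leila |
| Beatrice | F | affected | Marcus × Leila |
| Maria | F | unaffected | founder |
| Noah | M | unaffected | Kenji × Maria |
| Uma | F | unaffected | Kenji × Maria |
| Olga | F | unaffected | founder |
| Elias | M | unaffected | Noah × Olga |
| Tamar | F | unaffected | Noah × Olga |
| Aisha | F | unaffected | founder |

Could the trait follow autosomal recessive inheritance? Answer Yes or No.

A consistent assignment under autosomal recessive exists: Marcus nn, Leila nn, Ravi nn, Kenji nn, Beatrice nn, Maria NN, Noah Nn, Uma Nn, Olga NN, Elias NN, Tamar NN, Aisha NN.
In this assignment every recorded phenotype matches its genotype and every non-founder's genotype is obtainable from its parents' genotypes, so the pedigree is consistent.

Yes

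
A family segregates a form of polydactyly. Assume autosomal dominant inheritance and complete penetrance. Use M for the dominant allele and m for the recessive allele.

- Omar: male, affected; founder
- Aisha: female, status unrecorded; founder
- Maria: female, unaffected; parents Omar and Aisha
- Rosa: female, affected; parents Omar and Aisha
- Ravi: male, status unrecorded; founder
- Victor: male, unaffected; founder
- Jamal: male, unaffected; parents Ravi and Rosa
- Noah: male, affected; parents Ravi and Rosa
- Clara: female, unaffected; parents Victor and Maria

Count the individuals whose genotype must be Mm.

Obligate heterozygotes: Omar is affected so carries M and passed m to Maria (mm), so Omar is Mm; Rosa is affected so carries M and passed m to Jamal (mm), so Rosa is Mm.
Every other individual is either homozygous by phenotype or has at least one consistent homozygous assignment, so the count is 2.

2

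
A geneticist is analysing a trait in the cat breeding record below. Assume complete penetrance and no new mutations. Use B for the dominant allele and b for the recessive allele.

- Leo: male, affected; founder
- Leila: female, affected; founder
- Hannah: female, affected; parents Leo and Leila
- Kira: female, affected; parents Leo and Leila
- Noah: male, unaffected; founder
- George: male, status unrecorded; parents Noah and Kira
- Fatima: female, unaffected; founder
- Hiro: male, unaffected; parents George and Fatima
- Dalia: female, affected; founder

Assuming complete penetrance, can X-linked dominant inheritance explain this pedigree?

Yes

A consistent assignment under X-linked dominant exists: Leo X^B Y, Leila X^B X^B, Hannah X^B X^B, Kira X^B X^B, Noah X^b Y, George X^B Y, Fatima X^b X^b, Hiro X^b Y, Dalia X^B X^B.
In this assignment every recorded phenotype matches its genotype and every non-founder's genotype is obtainable from its parents' genotypes, so the pedigree is consistent.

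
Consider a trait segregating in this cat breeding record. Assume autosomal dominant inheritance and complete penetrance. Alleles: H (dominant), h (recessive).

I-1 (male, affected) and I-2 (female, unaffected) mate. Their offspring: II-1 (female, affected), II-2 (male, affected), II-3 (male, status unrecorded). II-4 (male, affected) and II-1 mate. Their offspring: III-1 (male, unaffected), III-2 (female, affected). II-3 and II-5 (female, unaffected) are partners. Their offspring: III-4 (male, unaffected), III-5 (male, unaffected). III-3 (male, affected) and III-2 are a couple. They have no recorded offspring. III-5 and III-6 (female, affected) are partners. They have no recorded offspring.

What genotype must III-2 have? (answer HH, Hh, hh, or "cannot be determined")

III-2's phenotype allows HH or Hh, and no parent or child forces a single allele at both positions; consistent genotype assignments exist with III-2 as HH or Hh.

cannot be determined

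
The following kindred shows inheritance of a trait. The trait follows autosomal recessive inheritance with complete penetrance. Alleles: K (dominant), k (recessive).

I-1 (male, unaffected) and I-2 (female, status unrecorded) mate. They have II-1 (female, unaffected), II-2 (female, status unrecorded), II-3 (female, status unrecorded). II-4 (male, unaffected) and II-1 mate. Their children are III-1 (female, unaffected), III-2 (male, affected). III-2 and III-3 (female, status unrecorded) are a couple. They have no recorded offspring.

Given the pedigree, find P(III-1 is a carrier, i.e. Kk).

2/3

II-4 is unaffected so carries K and passed k to III-2 (kk), so II-4 is Kk.
II-1 is unaffected so carries K and passed k to III-2 (kk), so II-1 is Kk.
Their cross gives offspring ratios 1/4 KK : 1/2 Kk : 1/4 kk. Conditioning on III-1 being unaffected, P(Kk) = 1/2 / 3/4 = 2/3.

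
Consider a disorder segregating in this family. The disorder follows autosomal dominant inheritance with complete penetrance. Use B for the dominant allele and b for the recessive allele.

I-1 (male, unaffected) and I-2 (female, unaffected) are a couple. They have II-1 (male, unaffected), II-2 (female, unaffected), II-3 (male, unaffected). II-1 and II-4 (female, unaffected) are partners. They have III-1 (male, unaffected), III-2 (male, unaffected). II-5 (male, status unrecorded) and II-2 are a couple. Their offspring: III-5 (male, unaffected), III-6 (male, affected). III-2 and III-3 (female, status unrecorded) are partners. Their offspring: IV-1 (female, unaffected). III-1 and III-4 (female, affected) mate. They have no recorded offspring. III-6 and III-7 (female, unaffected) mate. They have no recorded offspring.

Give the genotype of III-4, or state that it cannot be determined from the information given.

cannot be determined

III-4's phenotype allows BB or Bb, and no parent or child forces a single allele at both positions; consistent genotype assignments exist with III-4 as BB or Bb.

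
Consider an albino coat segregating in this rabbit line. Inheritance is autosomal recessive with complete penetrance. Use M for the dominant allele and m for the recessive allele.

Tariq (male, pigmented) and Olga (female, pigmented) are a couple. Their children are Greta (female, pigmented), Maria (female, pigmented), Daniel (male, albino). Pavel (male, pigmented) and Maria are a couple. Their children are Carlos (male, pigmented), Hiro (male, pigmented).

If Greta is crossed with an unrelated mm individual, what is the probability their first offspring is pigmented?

Tariq is pigmented so carries M and passed m to Daniel (mm), so Tariq is Mm.
Olga is pigmented so carries M and passed m to Daniel (mm), so Olga is Mm.
Greta is a pigmented offspring of Tariq (Mm) × Olga (Mm), whose cross gives 1/4 MM : 1/2 Mm : 1/4 mm; conditioning on being pigmented, Greta is MM with probability 1/3, Mm with probability 2/3.
Summing over parental genotype combinations, P(offspring is pigmented) = 1/3·1 + 2/3·1/2 = 2/3.

2/3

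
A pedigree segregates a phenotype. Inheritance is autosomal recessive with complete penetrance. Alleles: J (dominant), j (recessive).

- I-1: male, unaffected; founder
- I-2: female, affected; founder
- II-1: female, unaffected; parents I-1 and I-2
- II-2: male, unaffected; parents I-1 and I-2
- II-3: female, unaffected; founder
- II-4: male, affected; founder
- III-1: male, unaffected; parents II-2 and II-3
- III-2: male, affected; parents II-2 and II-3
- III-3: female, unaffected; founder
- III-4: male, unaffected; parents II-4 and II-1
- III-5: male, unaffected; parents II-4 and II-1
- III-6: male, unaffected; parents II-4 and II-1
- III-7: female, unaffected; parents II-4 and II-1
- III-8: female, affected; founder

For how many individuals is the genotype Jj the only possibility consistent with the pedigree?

Obligate heterozygotes: II-1 is unaffected so carries J and received j from I-2 (jj), so II-1 is Jj; II-2 is unaffected so carries J and received j from I-2 (jj), so II-2 is Jj; II-3 is unaffected so carries J and passed j to III-2 (jj), so II-3 is Jj; III-4 is unaffected so carries J and received j from II-4 (jj), so III-4 is Jj; III-5 is unaffected so carries J and received j from II-4 (jj), so III-5 is Jj; III-6 is unaffected so carries J and received j from II-4 (jj), so III-6 is Jj; III-7 is unaffected so carries J and received j from II-4 (jj), so III-7 is Jj.
Every other individual is either homozygous by phenotype or has at least one consistent homozygous assignment, so the count is 7.

7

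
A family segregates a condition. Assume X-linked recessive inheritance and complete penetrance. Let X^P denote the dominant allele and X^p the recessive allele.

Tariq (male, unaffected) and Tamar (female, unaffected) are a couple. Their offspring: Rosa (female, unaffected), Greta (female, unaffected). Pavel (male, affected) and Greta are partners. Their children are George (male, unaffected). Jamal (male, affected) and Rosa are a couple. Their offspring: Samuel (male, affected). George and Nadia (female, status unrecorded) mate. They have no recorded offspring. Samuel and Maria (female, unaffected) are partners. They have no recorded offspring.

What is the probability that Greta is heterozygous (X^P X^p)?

1/3

Tariq is unaffected, so Tariq is X^P Y.
Tamar is unaffected so carries P and passed p to Rosa (X^P X^p, whose P came from Tariq), so Tamar is X^P X^p.
Their cross gives offspring ratios 1/2 X^P X^P : 1/2 X^P X^p. Conditioning on Greta being unaffected, P(X^P X^p) = 1/2 / 1 = 1/2 before taking Greta's own offspring into account.
Pavel is affected, so Pavel is X^p Y.
Now use Greta's offspring. Probability of each recorded status — unaffected son George: 1/2 if Greta is X^P X^p, 1 if X^P X^P.
Bayes: P(X^P X^p) = 1/2·1/2 / (1/2·1/2 + 1/2·1) = 1/3.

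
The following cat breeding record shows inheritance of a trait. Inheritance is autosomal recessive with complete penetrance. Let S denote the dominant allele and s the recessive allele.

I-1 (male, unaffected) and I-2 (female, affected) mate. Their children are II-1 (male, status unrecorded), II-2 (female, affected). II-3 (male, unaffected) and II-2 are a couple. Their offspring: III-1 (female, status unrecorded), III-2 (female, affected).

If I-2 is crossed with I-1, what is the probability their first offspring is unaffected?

1/2

I-2 is affected, so I-2 is ss.
I-1 is unaffected so carries S and passed s to II-2 (ss), so I-1 is Ss.
The cross gives 1/2 Ss : 1/2 ss, so P(offspring is unaffected) = 1/2.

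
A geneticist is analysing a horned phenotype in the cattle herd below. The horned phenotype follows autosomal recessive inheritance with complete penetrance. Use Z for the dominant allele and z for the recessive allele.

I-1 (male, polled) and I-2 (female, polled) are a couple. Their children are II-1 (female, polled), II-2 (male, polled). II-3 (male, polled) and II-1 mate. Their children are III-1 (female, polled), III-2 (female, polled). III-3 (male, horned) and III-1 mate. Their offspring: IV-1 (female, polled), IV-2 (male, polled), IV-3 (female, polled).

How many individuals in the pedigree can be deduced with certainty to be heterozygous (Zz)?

Obligate heterozygotes: IV-1 is polled so carries Z and received z from III-3 (zz), so IV-1 is Zz; IV-2 is polled so carries Z and received z from III-3 (zz), so IV-2 is Zz; IV-3 is polled so carries Z and received z from III-3 (zz), so IV-3 is Zz.
Every other individual is either homozygous by phenotype or has at least one consistent homozygous assignment, so the count is 3.

3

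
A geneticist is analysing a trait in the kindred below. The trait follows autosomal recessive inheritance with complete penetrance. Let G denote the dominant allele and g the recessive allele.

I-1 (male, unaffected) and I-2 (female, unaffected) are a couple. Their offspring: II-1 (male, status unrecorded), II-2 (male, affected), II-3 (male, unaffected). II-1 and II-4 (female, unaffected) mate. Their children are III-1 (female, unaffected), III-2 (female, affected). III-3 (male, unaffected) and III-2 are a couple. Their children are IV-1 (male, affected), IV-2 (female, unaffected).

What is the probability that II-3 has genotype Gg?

2/3

I-1 is unaffected so carries G and passed g to II-2 (gg), so I-1 is Gg.
I-2 is unaffected so carries G and passed g to II-2 (gg), so I-2 is Gg.
Their cross gives offspring ratios 1/4 GG : 1/2 Gg : 1/4 gg. Conditioning on II-3 being unaffected, P(Gg) = 1/2 / 3/4 = 2/3.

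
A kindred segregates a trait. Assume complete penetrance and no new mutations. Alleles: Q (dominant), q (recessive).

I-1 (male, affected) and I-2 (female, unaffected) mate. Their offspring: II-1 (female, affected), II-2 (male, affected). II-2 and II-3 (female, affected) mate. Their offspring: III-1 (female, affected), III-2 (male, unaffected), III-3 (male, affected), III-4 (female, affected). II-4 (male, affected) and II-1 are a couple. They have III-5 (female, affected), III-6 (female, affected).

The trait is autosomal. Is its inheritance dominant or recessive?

II-2 and II-3 are both affected yet have an unaffected child III-2. Under a recessive model two affected parents are homozygous and every child would be affected, so the trait cannot be recessive.

dominant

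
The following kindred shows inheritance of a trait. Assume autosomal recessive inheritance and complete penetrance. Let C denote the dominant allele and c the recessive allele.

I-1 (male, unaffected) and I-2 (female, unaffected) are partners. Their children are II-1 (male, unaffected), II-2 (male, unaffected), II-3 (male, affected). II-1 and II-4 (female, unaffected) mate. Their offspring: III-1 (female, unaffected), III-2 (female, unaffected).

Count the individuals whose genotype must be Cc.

Obligate heterozygotes: I-1 is unaffected so carries C and passed c to II-3 (cc), so I-1 is Cc; I-2 is unaffected so carries C and passed c to II-3 (cc), so I-2 is Cc.
Every other individual is either homozygous by phenotype or has at least one consistent homozygous assignment, so the count is 2.

2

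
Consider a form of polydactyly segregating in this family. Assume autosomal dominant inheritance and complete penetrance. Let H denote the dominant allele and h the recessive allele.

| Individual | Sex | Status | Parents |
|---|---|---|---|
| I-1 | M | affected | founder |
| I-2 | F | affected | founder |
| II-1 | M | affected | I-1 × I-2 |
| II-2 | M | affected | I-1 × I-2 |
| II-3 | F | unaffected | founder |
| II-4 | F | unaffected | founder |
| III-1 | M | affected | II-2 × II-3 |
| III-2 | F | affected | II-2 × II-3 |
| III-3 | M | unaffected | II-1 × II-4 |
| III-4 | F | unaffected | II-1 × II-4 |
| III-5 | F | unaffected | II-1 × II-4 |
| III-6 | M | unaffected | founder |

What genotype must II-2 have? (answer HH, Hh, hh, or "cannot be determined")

cannot be determined

II-2's phenotype allows HH or Hh, and no parent or child forces a single allele at both positions; consistent genotype assignments exist with II-2 as HH or Hh.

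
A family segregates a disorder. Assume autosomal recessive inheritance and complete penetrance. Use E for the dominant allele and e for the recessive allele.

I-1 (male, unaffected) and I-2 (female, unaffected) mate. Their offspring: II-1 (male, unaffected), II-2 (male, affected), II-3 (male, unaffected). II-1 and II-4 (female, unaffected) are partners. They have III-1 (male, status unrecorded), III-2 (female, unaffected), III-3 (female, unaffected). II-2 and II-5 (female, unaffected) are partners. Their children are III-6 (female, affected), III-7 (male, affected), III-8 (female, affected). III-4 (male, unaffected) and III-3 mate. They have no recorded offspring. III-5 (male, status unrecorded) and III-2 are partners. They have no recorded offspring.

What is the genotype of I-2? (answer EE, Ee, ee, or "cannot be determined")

From phenotype alone, I-2 is EE or Ee.
I-2 is unaffected so carries E and passed e to II-2 (ee), so I-2 is Ee.

Ee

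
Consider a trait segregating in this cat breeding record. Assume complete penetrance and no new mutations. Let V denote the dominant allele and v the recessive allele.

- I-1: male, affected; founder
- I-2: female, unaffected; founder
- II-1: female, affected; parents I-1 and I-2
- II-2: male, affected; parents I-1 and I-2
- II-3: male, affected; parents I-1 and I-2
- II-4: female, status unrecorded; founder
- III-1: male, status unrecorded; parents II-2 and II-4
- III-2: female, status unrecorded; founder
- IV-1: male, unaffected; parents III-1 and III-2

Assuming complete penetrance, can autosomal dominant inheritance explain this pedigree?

Yes

A consistent assignment under autosomal dominant exists: I-1 VV, I-2 vv, II-1 Vv, II-2 Vv, II-3 Vv, II-4 VV, III-1 Vv, III-2 Vv, IV-1 vv.
In this assignment every recorded phenotype matches its genotype and every non-founder's genotype is obtainable from its parents' genotypes, so the pedigree is consistent.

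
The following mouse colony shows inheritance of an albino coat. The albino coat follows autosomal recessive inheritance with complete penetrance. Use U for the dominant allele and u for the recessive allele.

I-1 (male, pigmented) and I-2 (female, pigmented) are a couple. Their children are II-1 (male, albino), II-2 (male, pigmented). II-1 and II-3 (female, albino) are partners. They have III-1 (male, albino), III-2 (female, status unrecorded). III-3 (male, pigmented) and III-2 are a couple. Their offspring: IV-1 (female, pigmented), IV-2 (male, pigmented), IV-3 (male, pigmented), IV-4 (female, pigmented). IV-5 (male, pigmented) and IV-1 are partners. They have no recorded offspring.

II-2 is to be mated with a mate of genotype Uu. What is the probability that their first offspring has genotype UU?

1/3

I-1 is pigmented so carries U and passed u to II-1 (uu), so I-1 is Uu.
I-2 is pigmented so carries U and passed u to II-1 (uu), so I-2 is Uu.
II-2 is a pigmented offspring of I-1 (Uu) × I-2 (Uu), whose cross gives 1/4 UU : 1/2 Uu : 1/4 uu; conditioning on being pigmented, II-2 is UU with probability 1/3, Uu with probability 2/3.
Summing over parental genotype combinations, P(offspring has genotype UU) = 1/3·1/2 + 2/3·1/4 = 1/3.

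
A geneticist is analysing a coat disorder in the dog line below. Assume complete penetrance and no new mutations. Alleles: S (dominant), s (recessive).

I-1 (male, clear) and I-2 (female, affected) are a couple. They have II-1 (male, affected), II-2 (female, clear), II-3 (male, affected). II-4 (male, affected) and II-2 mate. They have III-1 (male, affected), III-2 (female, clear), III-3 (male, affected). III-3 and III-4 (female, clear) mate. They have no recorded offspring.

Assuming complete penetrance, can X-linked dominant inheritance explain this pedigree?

Under X-linked dominant, III-1 (affected, male) cannot arise from II-4 (affected) × II-2 (clear).

No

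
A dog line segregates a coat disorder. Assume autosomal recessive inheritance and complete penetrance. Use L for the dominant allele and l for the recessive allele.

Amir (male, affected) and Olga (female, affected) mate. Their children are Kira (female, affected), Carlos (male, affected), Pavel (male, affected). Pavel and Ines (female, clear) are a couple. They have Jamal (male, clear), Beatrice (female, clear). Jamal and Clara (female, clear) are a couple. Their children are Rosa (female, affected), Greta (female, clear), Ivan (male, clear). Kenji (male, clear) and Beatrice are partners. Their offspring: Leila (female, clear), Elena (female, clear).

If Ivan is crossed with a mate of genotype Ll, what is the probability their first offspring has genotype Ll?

1/2

Jamal is clear so carries L and received l from Pavel (ll), so Jamal is Ll.
Clara is clear so carries L and passed l to Rosa (ll), so Clara is Ll.
Ivan is a clear offspring of Jamal (Ll) × Clara (Ll), whose cross gives 1/4 LL : 1/2 Ll : 1/4 ll; conditioning on being clear, Ivan is LL with probability 1/3, Ll with probability 2/3.
Summing over parental genotype combinations, P(offspring has genotype Ll) = 1/3·1/2 + 2/3·1/2 = 1/2.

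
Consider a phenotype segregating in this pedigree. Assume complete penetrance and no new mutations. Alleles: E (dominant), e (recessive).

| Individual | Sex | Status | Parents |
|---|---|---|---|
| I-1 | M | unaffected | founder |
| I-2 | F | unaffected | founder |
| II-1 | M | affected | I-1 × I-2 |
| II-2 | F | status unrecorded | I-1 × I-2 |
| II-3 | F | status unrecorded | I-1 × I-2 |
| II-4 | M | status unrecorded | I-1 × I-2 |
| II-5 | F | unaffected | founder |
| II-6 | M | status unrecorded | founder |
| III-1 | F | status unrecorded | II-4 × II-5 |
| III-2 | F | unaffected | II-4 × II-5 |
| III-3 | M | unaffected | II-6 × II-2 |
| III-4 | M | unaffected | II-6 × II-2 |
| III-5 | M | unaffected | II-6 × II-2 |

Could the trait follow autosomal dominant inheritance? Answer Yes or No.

Under autosomal dominant, II-1 (affected, male) cannot arise from I-1 (unaffected) × I-2 (unaffected).

No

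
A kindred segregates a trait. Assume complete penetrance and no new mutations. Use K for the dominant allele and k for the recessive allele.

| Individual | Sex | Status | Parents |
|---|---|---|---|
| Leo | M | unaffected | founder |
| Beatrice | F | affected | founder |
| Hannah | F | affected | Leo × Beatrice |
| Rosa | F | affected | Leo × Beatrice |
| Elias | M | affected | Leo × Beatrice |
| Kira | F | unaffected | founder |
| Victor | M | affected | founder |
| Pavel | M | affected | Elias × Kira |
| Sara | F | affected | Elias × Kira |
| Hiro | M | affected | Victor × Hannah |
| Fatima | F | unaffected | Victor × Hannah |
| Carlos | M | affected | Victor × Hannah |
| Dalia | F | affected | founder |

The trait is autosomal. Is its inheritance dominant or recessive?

Victor and Hannah are both affected yet have an unaffected child Fatima. Under a recessive model two affected parents are homozygous and every child would be affected, so the trait cannot be recessive.

dominant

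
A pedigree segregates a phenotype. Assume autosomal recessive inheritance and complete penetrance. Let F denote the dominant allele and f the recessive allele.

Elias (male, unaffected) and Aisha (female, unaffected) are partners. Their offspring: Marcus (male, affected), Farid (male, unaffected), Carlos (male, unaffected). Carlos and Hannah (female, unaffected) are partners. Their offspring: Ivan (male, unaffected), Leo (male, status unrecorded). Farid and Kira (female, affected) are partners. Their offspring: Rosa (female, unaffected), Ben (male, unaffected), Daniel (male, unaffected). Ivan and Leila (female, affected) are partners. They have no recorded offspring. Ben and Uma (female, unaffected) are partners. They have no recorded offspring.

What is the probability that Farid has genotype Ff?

Elias is unaffected so carries F and passed f to Marcus (ff), so Elias is Ff.
Aisha is unaffected so carries F and passed f to Marcus (ff), so Aisha is Ff.
Their cross gives offspring ratios 1/4 FF : 1/2 Ff : 1/4 ff. Conditioning on Farid being unaffected, P(Ff) = 1/2 / 3/4 = 2/3 before taking Farid's own offspring into account.
Kira is affected, so Kira is ff.
Now use Farid's offspring. Probability of each recorded status — unaffected daughter Rosa: 1/2 if Farid is Ff, 1 if FF; unaffected son Ben: 1/2 if Farid is Ff, 1 if FF; unaffected son Daniel: 1/2 if Farid is Ff, 1 if FF.
Bayes: P(Ff) = 2/3·1/8 / (2/3·1/8 + 1/3·1) = 1/5.

1/5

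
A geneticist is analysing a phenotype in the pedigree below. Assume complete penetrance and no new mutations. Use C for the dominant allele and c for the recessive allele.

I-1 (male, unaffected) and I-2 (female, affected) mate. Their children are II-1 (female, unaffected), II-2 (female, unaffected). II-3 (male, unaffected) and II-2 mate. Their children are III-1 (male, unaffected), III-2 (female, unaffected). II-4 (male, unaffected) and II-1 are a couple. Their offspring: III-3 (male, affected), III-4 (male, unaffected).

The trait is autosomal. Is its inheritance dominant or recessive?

II-4 and II-1 are both unaffected yet have an affected child III-3. Under dominance, an affected child requires at least one affected parent, so the trait cannot be dominant.

recessive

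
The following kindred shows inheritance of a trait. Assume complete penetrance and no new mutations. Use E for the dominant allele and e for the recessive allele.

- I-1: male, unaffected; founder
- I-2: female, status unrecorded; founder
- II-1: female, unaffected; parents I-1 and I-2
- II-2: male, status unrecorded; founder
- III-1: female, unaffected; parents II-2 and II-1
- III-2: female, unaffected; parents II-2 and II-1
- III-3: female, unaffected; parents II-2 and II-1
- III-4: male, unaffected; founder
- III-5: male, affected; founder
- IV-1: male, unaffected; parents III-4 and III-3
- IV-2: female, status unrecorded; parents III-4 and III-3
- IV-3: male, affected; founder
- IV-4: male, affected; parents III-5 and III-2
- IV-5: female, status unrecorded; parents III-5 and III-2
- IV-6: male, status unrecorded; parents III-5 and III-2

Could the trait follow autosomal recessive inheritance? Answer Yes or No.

A consistent assignment under autosomal recessive exists: I-1 EE, I-2 EE, II-1 EE, II-2 Ee, III-1 EE, III-2 Ee, III-3 EE, III-4 EE, III-5 ee, IV-1 EE, IV-2 EE, IV-3 ee, IV-4 ee, IV-5 Ee, IV-6 Ee.
In this assignment every recorded phenotype matches its genotype and every non-founder's genotype is obtainable from its parents' genotypes, so the pedigree is consistent.

Yes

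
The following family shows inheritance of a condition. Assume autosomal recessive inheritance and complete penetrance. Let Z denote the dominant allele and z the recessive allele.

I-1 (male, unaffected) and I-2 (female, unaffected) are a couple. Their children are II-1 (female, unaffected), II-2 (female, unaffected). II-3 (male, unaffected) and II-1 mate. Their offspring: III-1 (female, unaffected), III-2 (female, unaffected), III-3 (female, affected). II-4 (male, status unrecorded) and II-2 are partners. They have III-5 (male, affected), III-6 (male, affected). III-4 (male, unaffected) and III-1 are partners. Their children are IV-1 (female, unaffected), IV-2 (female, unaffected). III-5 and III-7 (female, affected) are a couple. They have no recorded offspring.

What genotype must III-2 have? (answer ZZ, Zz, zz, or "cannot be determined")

III-2's phenotype allows ZZ or Zz, and no parent or child forces a single allele at both positions; consistent genotype assignments exist with III-2 as ZZ or Zz.

cannot be determined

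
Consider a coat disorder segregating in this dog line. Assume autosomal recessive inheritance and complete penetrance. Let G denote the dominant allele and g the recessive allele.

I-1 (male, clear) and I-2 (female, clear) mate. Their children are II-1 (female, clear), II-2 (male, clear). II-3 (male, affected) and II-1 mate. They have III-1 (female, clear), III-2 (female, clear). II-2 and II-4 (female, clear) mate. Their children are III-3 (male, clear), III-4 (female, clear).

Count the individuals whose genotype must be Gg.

2

Obligate heterozygotes: III-1 is clear so carries G and received g from II-3 (gg), so III-1 is Gg; III-2 is clear so carries G and received g from II-3 (gg), so III-2 is Gg.
Every other individual is either homozygous by phenotype or has at least one consistent homozygous assignment, so the count is 2.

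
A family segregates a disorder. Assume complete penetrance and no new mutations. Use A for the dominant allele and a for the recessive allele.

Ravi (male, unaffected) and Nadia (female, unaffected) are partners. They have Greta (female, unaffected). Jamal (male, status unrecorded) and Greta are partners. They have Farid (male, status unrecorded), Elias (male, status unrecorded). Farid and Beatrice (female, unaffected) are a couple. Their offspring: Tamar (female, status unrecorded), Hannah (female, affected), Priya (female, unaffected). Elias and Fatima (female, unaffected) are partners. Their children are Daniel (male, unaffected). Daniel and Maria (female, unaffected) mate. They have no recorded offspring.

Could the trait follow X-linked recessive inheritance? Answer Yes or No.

Yes

A consistent assignment under X-linked recessive exists: Ravi X^A Y, Nadia X^A X^a, Greta X^A X^a, Jamal X^A Y, Farid X^a Y, Elias X^A Y, Beatrice X^A X^a, Fatima X^A X^A, Tamar X^A X^a, Hannah X^a X^a, Priya X^A X^a, Daniel X^A Y, Maria X^A X^A.
In this assignment every recorded phenotype matches its genotype and every non-founder's genotype is obtainable from its parents' genotypes, so the pedigree is consistent.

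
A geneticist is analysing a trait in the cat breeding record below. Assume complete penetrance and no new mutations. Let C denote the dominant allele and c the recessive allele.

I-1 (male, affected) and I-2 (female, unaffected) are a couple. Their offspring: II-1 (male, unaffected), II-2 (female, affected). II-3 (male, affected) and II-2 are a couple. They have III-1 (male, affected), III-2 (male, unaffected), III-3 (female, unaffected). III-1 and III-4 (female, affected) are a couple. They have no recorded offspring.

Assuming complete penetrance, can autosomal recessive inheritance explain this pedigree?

No

Under autosomal recessive, III-2 (unaffected, male) cannot arise from II-3 (affected) × II-2 (affected).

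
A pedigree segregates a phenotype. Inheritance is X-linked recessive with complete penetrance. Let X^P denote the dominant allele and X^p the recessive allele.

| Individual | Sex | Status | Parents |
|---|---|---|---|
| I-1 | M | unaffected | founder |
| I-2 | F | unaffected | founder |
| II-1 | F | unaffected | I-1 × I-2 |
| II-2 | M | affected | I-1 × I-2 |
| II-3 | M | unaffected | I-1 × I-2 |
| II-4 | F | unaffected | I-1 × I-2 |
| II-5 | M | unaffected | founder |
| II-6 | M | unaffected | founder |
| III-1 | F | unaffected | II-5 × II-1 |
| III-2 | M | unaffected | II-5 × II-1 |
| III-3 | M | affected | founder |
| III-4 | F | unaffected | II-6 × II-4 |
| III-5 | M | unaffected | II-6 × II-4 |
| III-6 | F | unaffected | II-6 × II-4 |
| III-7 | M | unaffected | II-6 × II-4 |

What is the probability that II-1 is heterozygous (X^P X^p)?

I-1 is unaffected, so I-1 is X^P Y.
I-2 is unaffected so carries P and passed p to II-2 (X^p Y), so I-2 is X^P X^p.
Their cross gives offspring ratios 1/2 X^P X^P : 1/2 X^P X^p. Conditioning on II-1 being unaffected, P(X^P X^p) = 1/2 / 1 = 1/2 before taking II-1's own offspring into account.
II-5 is unaffected, so II-5 is X^P Y.
Now use II-1's offspring. Probability of each recorded status — unaffected son III-2: 1/2 if II-1 is X^P X^p, 1 if X^P X^P. (III-1: equally likely either way, so uninformative.)
Bayes: P(X^P X^p) = 1/2·1/2 / (1/2·1/2 + 1/2·1) = 1/3.

1/3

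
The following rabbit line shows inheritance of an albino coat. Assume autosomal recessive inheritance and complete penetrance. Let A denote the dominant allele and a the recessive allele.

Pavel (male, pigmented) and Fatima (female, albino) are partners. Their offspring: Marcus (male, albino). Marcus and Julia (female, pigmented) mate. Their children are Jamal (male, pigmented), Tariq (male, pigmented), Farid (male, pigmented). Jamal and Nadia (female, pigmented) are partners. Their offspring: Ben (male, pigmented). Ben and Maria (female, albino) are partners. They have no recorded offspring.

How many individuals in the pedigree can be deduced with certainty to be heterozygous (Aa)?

Obligate heterozygotes: Pavel is pigmented so carries A and passed a to Marcus (aa), so Pavel is Aa; Jamal is pigmented so carries A and received a from Marcus (aa), so Jamal is Aa; Tariq is pigmented so carries A and received a from Marcus (aa), so Tariq is Aa; Farid is pigmented so carries A and received a from Marcus (aa), so Farid is Aa.
Every other individual is either homozygous by phenotype or has at least one consistent homozygous assignment, so the count is 4.

4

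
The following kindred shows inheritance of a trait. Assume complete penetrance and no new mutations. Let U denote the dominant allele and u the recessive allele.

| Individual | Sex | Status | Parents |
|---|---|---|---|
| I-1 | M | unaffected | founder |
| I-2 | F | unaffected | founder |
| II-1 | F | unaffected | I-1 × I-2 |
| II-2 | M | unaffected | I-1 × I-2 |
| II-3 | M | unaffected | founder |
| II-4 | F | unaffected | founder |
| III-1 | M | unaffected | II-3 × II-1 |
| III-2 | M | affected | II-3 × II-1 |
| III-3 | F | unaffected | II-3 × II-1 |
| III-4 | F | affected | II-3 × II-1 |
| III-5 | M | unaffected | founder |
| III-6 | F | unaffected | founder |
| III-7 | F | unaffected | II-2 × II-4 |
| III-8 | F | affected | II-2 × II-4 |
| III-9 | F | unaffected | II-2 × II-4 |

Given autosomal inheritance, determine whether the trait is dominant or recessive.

recessive

II-3 and II-1 are both unaffected yet have an affected child III-2. Under dominance, an affected child requires at least one affected parent, so the trait cannot be dominant.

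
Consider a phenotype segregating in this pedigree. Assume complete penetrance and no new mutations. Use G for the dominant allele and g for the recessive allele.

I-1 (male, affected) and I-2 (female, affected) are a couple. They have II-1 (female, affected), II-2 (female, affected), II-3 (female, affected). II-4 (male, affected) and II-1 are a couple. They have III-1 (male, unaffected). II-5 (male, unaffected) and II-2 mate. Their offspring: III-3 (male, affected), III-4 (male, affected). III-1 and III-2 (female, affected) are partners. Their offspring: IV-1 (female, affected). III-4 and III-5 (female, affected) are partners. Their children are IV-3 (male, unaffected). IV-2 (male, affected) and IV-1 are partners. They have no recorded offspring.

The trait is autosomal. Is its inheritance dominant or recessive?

II-4 and II-1 are both affected yet have an unaffected child III-1. Under a recessive model two affected parents are homozygous and every child would be affected, so the trait cannot be recessive.

dominant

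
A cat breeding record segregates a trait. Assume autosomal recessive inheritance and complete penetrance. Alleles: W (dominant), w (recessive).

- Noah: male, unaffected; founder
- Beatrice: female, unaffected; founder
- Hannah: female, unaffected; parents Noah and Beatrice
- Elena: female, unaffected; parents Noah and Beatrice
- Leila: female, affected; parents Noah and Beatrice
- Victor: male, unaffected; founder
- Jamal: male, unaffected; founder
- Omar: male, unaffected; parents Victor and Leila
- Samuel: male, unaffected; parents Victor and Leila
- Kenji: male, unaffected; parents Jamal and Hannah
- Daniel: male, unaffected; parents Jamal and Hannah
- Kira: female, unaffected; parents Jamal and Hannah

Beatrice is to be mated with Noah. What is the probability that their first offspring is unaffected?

Beatrice is unaffected so carries W and passed w to Leila (ww), so Beatrice is Ww.
Noah is unaffected so carries W and passed w to Leila (ww), so Noah is Ww.
The cross gives 1/4 WW : 1/2 Ww : 1/4 ww, so P(offspring is unaffected) = 3/4.

3/4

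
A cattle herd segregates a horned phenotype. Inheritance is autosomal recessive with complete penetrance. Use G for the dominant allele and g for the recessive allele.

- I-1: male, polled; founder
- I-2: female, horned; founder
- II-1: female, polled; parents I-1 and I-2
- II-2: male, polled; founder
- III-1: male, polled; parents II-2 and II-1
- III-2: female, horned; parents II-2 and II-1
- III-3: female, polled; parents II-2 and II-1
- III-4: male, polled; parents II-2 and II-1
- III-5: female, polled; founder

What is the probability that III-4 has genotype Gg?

2/3

II-2 is polled so carries G and passed g to III-2 (gg), so II-2 is Gg.
II-1 is polled so carries G and received g from I-2 (gg), so II-1 is Gg.
Their cross gives offspring ratios 1/4 GG : 1/2 Gg : 1/4 gg. Conditioning on III-4 being polled, P(Gg) = 1/2 / 3/4 = 2/3.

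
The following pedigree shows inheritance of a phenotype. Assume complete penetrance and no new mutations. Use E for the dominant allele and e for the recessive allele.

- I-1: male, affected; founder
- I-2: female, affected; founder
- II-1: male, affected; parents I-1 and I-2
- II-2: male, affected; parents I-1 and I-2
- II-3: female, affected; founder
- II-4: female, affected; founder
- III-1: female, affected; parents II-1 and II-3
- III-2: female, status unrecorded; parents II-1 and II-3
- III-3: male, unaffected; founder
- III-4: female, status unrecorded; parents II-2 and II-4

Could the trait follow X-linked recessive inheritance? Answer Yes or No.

Yes

A consistent assignment under X-linked recessive exists: I-1 X^e Y, I-2 X^e X^e, II-1 X^e Y, II-2 X^e Y, II-3 X^e X^e, II-4 X^e X^e, III-1 X^e X^e, III-2 X^e X^e, III-3 X^E Y, III-4 X^e X^e.
In this assignment every recorded phenotype matches its genotype and every non-founder's genotype is obtainable from its parents' genotypes, so the pedigree is consistent.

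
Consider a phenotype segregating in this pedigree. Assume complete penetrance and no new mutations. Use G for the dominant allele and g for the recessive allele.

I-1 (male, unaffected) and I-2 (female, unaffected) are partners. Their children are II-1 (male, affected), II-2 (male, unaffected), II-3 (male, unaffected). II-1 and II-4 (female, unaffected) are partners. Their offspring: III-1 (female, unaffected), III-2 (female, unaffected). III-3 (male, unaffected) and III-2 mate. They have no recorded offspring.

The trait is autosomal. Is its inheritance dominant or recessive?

recessive

I-1 and I-2 are both unaffected yet have an affected child II-1. Under dominance, an affected child requires at least one affected parent, so the trait cannot be dominant.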